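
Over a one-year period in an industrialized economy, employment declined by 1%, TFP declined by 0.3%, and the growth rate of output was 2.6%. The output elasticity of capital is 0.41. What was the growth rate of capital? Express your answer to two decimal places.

Labor's share = 1 − 0.41 = 0.59.
gY = gA + 0.59×(-1) + 0.41×g.
0.41×g = 2.6 + 0.3 + 0.59 = 3.49.
g = 3.49 / 0.41 = 8.5122%.

8.51%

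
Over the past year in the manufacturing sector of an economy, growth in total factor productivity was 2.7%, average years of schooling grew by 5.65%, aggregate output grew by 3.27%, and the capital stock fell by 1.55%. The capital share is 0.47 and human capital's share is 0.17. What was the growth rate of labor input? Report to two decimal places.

Labor's share = 1 − 0.47 − 0.17 = 0.36.
gY = gA + 0.47×(-1.55) + 0.17×5.65 + 0.36×g.
0.36×g = 3.27 − 2.7 − 0.232 = 0.338.
g = 0.338 / 0.36 = 0.9389%.

Labor input grew 0.94%.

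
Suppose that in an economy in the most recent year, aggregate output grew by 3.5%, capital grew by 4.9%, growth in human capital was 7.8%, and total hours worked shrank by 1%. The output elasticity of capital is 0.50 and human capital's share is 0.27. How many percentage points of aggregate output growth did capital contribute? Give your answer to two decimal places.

2.45 pp

Contribution = share × growth = 0.5 × 4.9 = 2.45 pp.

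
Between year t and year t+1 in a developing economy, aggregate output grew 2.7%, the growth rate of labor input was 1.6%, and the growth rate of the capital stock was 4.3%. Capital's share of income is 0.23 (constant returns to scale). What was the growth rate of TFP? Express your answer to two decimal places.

Labor's share = 1 − 0.23 = 0.77.
The capital stock: 0.23 × 4.3 = 0.989 pp.
Labor input: 0.77 × 1.6 = 1.232 pp.
TFP growth = 2.7 − 2.221 = 0.479%.

0.48%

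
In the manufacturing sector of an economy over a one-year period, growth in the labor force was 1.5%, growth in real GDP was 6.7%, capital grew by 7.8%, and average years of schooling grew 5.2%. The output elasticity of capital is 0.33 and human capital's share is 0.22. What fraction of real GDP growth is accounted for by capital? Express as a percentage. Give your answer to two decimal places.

Capital contributed 0.33 × 7.8 = 2.574 pp.
Share of growth = 2.574 / 6.7 × 100 = 38.4179%.

38.42%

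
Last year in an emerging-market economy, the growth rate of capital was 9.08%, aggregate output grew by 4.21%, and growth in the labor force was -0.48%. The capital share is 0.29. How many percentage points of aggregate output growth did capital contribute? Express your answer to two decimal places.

2.63 pp

Contribution = share × growth = 0.29 × 9.08 = 2.6332 pp.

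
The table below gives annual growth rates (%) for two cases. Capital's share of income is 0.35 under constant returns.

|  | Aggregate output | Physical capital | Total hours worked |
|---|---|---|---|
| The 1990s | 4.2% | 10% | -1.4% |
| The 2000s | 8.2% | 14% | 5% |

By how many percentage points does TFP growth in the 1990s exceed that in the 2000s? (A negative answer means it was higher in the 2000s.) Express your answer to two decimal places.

1.56 percentage points

Labor's share = 1 − 0.35 = 0.65.
The 1990s: TFP = 4.2 − 3.5 + 0.91 = 1.61%.
The 2000s: TFP = 8.2 − 4.9 − 3.25 = 0.05%.
Difference = 1.61 − (0.05) = 1.56 pp.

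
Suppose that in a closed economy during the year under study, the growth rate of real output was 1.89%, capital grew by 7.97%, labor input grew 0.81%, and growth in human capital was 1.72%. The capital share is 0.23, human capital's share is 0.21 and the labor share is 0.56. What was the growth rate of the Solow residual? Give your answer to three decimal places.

Labor's share = 1 − 0.23 − 0.21 = 0.56.
Capital: 0.23 × 7.97 = 1.8331 pp.
Human capital: 0.21 × 1.72 = 0.3612 pp.
Labor input: 0.56 × 0.81 = 0.4536 pp.
TFP growth = 1.89 − 2.6479 = -0.7579%.

-0.758%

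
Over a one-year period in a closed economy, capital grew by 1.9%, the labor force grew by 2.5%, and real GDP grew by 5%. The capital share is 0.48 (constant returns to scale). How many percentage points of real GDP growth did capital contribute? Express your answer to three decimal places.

0.912 pp

Contribution = share × growth = 0.48 × 1.9 = 0.912 pp.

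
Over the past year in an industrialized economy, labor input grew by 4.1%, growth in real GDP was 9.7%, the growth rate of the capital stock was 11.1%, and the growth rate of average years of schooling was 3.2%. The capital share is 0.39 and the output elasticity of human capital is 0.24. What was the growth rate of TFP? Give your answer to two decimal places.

TFP grew 3.09%.

Labor's share = 1 − 0.39 − 0.24 = 0.37.
The capital stock: 0.39 × 11.1 = 4.329 pp.
Average years of schooling: 0.24 × 3.2 = 0.768 pp.
Labor input: 0.37 × 4.1 = 1.517 pp.
TFP growth = 9.7 − 6.614 = 3.086%.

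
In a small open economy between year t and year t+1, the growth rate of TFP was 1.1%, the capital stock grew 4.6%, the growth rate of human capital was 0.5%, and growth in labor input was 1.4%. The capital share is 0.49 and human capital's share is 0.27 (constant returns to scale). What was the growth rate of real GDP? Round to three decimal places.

3.825%

Labor's share = 1 − 0.49 − 0.27 = 0.24.
The capital stock: 0.49 × 4.6 = 2.254 pp.
Human capital: 0.27 × 0.5 = 0.135 pp.
Labor input: 0.24 × 1.4 = 0.336 pp.
Output growth = 1.1 + 2.725 = 3.825%.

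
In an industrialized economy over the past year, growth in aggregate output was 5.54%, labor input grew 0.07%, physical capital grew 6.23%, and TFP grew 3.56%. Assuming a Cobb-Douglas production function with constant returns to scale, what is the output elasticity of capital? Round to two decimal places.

gY = gA + α·gK + (1−α)·gL, so gY − gA − gL = α(gK − gL).
5.54 − 3.56 − 0.07 = α × (6.23 − 0.07).
1.91 = 6.16 α, so α = 0.3101.

α = 0.31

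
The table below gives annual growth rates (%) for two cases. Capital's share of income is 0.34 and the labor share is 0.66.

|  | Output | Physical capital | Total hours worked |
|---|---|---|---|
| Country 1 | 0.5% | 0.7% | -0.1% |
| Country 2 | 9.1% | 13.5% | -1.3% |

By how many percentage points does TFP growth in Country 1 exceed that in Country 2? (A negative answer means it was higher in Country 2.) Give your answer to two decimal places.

Labor's share = 1 − 0.34 = 0.66.
Country 1: TFP = 0.5 − 0.238 + 0.066 = 0.328%.
Country 2: TFP = 9.1 − 4.59 + 0.858 = 5.368%.
Difference = 0.328 − (5.368) = -5.04 pp.

-5.04 percentage points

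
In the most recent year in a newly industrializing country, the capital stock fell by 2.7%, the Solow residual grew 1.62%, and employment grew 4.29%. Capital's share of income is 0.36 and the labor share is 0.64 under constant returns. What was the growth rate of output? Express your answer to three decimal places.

Labor's share = 1 − 0.36 = 0.64.
The capital stock: 0.36 × (-2.7) = -0.972 pp.
Employment: 0.64 × 4.29 = 2.7456 pp.
Output growth = 1.62 + 1.7736 = 3.3936%.

3.394%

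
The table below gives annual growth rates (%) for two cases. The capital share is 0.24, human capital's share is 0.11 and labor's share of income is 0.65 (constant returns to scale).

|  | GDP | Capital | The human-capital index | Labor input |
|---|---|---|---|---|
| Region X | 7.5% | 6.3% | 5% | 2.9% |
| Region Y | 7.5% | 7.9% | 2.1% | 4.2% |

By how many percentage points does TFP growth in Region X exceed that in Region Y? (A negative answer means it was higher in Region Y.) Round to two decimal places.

0.91 percentage points

Labor's share = 1 − 0.24 − 0.11 = 0.65.
Region X: TFP = 7.5 − 1.512 − 0.55 − 1.885 = 3.553%.
Region Y: TFP = 7.5 − 1.896 − 0.231 − 2.73 = 2.643%.
Difference = 3.553 − (2.643) = 0.91 pp.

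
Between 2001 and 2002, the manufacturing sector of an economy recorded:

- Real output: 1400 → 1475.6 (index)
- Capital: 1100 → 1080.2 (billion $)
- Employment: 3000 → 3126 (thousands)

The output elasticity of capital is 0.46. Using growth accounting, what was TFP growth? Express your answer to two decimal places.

Real output growth = (1475.6 − 1400) / 1400 = 5.4%.
Capital growth = (1080.2 − 1100) / 1100 = -1.8%.
Employment growth = (3126 − 3000) / 3000 = 4.2%.
Labor's share = 1 − 0.46 = 0.54.
Capital: 0.46 × (-1.8) = -0.828 pp.
Employment: 0.54 × 4.2 = 2.268 pp.
TFP growth = 5.4 − 1.44 = 3.96%.

3.96%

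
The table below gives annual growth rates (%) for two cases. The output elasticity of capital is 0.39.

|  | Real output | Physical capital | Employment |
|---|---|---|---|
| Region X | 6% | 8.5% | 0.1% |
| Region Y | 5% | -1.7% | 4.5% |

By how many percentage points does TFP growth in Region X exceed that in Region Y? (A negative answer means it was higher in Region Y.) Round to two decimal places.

-0.29 percentage points

Labor's share = 1 − 0.39 = 0.61.
Region X: TFP = 6 − 3.315 − 0.061 = 2.624%.
Region Y: TFP = 5 + 0.663 − 2.745 = 2.918%.
Difference = 2.624 − (2.918) = -0.294 pp.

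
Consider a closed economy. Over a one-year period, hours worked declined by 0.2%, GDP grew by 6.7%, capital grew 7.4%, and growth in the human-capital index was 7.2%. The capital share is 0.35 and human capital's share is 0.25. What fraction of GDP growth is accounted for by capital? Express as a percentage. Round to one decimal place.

38.7%

Capital contributed 0.35 × 7.4 = 2.59 pp.
Share of growth = 2.59 / 6.7 × 100 = 38.657%.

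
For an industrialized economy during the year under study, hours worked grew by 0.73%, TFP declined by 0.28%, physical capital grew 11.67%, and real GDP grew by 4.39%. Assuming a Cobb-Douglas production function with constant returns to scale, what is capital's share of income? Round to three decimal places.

α = 0.360

gY = gA + α·gK + (1−α)·gL, so gY − gA − gL = α(gK − gL).
4.39 + 0.28 − 0.73 = α × (11.67 − 0.73).
3.94 = 10.94 α, so α = 0.36015.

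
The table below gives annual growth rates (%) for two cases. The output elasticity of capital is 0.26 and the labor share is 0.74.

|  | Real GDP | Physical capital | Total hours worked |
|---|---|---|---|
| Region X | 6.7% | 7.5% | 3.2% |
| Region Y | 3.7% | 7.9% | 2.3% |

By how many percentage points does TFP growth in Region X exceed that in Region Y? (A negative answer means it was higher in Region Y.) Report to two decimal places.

Labor's share = 1 − 0.26 = 0.74.
Region X: TFP = 6.7 − 1.95 − 2.368 = 2.382%.
Region Y: TFP = 3.7 − 2.054 − 1.702 = -0.056%.
Difference = 2.382 − (-0.056) = 2.438 pp.

2.44 percentage points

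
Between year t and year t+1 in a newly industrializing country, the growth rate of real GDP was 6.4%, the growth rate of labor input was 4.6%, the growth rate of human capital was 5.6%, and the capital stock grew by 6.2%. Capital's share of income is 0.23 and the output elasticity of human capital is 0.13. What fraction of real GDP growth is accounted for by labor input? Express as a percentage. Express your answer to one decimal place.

Labor's share = 1 − 0.23 − 0.13 = 0.64.
Labor input contributed 0.64 × 4.6 = 2.944 pp.
Share of growth = 2.944 / 6.4 × 100 = 46%.

Labor input accounted for 46.0% of growth.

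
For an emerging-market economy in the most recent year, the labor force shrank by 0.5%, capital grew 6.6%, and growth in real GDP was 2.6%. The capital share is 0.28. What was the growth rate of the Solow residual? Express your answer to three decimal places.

The Solow residual growth was 1.112%.

Labor's share = 1 − 0.28 = 0.72.
Capital: 0.28 × 6.6 = 1.848 pp.
The labor force: 0.72 × (-0.5) = -0.36 pp.
TFP growth = 2.6 − 1.488 = 1.112%.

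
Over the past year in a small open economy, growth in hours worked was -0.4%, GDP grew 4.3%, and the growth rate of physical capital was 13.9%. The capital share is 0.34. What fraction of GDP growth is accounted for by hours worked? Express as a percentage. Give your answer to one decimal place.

Hours worked accounted for -6.1% of growth.

Labor's share = 1 − 0.34 = 0.66.
Hours worked contributed 0.66 × (-0.4) = -0.264 pp.
Share of growth = -0.264 / 4.3 × 100 = -6.14%.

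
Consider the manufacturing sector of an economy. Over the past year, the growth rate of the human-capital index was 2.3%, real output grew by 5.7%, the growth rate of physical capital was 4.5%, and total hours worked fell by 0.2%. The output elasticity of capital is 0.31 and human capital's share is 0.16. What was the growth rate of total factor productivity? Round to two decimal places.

Labor's share = 1 − 0.31 − 0.16 = 0.53.
Physical capital: 0.31 × 4.5 = 1.395 pp.
The human-capital index: 0.16 × 2.3 = 0.368 pp.
Total hours worked: 0.53 × (-0.2) = -0.106 pp.
TFP growth = 5.7 − 1.657 = 4.043%.

Total factor productivity growth was 4.04%.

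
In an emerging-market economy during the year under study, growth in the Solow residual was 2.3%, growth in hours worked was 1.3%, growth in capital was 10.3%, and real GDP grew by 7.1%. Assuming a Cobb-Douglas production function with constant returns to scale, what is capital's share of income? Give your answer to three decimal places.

0.389

gY = gA + α·gK + (1−α)·gL, so gY − gA − gL = α(gK − gL).
7.1 − 2.3 − 1.3 = α × (10.3 − 1.3).
3.5 = 9 α, so α = 0.38889.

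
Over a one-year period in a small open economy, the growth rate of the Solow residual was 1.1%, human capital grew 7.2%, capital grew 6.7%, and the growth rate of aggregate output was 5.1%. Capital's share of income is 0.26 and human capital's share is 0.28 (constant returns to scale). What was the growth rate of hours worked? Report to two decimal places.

Labor's share = 1 − 0.26 − 0.28 = 0.46.
gY = gA + 0.26×6.7 + 0.28×7.2 + 0.46×g.
0.46×g = 5.1 − 1.1 − 3.758 = 0.242.
g = 0.242 / 0.46 = 0.5261%.

Hours worked grew 0.53%.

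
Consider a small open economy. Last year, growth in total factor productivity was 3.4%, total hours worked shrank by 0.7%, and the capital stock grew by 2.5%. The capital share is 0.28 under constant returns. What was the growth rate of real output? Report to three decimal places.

Labor's share = 1 − 0.28 = 0.72.
The capital stock: 0.28 × 2.5 = 0.7 pp.
Total hours worked: 0.72 × (-0.7) = -0.504 pp.
Output growth = 3.4 + 0.196 = 3.596%.

Real output grew 3.596%.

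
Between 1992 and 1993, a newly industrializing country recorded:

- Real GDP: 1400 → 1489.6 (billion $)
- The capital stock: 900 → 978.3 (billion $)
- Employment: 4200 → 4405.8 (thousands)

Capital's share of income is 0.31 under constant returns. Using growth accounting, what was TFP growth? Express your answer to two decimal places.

TFP grew 0.32%.

Real GDP growth = (1489.6 − 1400) / 1400 = 6.4%.
The capital stock growth = (978.3 − 900) / 900 = 8.7%.
Employment growth = (4405.8 − 4200) / 4200 = 4.9%.
Labor's share = 1 − 0.31 = 0.69.
The capital stock: 0.31 × 8.7 = 2.697 pp.
Employment: 0.69 × 4.9 = 3.381 pp.
TFP growth = 6.4 − 6.078 = 0.322%.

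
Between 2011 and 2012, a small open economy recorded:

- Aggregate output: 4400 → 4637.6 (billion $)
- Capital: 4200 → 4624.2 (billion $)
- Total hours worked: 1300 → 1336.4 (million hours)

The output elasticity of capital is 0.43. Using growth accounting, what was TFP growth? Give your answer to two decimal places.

-0.54%

Aggregate output growth = (4637.6 − 4400) / 4400 = 5.4%.
Capital growth = (4624.2 − 4200) / 4200 = 10.1%.
Total hours worked growth = (1336.4 − 1300) / 1300 = 2.8%.
Labor's share = 1 − 0.43 = 0.57.
Capital: 0.43 × 10.1 = 4.343 pp.
Total hours worked: 0.57 × 2.8 = 1.596 pp.
TFP growth = 5.4 − 5.939 = -0.539%.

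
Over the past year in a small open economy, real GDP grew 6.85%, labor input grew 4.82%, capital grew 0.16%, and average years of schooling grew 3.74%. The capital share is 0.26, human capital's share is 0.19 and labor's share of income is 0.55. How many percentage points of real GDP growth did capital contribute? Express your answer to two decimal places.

Contribution = share × growth = 0.26 × 0.16 = 0.0416 pp.

0.04 percentage points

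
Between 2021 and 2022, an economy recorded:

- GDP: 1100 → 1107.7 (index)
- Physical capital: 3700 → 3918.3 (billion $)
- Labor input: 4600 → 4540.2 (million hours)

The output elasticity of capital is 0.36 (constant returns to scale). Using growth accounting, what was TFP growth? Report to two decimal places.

-0.59%

GDP growth = (1107.7 − 1100) / 1100 = 0.7%.
Physical capital growth = (3918.3 − 3700) / 3700 = 5.9%.
Labor input growth = (4540.2 − 4600) / 4600 = -1.3%.
Labor's share = 1 − 0.36 = 0.64.
Physical capital: 0.36 × 5.9 = 2.124 pp.
Labor input: 0.64 × (-1.3) = -0.832 pp.
TFP growth = 0.7 − 1.292 = -0.592%.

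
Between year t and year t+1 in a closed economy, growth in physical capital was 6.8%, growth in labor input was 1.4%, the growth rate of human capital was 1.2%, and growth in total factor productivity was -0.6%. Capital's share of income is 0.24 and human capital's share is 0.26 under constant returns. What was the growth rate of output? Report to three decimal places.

2.044%

Labor's share = 1 − 0.24 − 0.26 = 0.5.
Physical capital: 0.24 × 6.8 = 1.632 pp.
Human capital: 0.26 × 1.2 = 0.312 pp.
Labor input: 0.5 × 1.4 = 0.7 pp.
Output growth = -0.6 + 2.644 = 2.044%.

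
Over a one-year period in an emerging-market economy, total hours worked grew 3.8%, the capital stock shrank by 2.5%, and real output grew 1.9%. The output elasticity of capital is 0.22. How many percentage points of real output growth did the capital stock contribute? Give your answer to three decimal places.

-0.550 percentage points

Contribution = share × growth = 0.22 × (-2.5) = -0.55 pp.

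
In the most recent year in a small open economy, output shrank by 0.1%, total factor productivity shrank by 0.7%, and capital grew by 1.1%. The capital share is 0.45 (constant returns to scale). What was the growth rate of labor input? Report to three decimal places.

0.191%

Labor's share = 1 − 0.45 = 0.55.
gY = gA + 0.45×1.1 + 0.55×g.
0.55×g = -0.1 + 0.7 − 0.495 = 0.105.
g = 0.105 / 0.55 = 0.19091%.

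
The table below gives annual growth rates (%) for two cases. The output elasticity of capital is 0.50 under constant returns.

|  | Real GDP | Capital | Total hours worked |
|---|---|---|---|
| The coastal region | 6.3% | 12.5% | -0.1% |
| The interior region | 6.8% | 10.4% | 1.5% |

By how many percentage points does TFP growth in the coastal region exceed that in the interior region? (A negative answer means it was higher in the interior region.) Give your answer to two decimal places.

-0.75 percentage points

Labor's share = 1 − 0.5 = 0.5.
The coastal region: TFP = 6.3 − 6.25 + 0.05 = 0.1%.
The interior region: TFP = 6.8 − 5.2 − 0.75 = 0.85%.
Difference = 0.1 − (0.85) = -0.75 pp.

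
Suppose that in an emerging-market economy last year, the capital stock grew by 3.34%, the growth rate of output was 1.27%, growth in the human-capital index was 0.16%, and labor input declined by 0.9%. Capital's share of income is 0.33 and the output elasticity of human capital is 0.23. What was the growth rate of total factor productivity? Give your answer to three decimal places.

0.527%

Labor's share = 1 − 0.33 − 0.23 = 0.44.
The capital stock: 0.33 × 3.34 = 1.1022 pp.
The human-capital index: 0.23 × 0.16 = 0.0368 pp.
Labor input: 0.44 × (-0.9) = -0.396 pp.
TFP growth = 1.27 − 0.743 = 0.527%.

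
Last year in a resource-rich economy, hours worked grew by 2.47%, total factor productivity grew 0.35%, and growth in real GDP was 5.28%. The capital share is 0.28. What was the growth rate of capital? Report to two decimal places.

Labor's share = 1 − 0.28 = 0.72.
gY = gA + 0.72×2.47 + 0.28×g.
0.28×g = 5.28 − 0.35 − 1.7784 = 3.1516.
g = 3.1516 / 0.28 = 11.2557%.

Capital growth was 11.26%.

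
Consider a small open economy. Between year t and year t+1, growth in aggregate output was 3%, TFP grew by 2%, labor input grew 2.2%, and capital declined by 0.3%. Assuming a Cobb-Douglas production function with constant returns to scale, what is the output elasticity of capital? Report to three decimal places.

α = 0.480

gY = gA + α·gK + (1−α)·gL, so gY − gA − gL = α(gK − gL).
3 − 2 − 2.2 = α × (-0.3 − 2.2).
-1.2 = -2.5 α, so α = 0.48.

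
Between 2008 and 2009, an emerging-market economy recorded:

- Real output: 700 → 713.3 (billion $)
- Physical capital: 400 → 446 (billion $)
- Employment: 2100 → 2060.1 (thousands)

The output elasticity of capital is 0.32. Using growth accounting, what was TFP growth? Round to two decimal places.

-0.49%

Real output growth = (713.3 − 700) / 700 = 1.9%.
Physical capital growth = (446 − 400) / 400 = 11.5%.
Employment growth = (2060.1 − 2100) / 2100 = -1.9%.
Labor's share = 1 − 0.32 = 0.68.
Physical capital: 0.32 × 11.5 = 3.68 pp.
Employment: 0.68 × (-1.9) = -1.292 pp.
TFP growth = 1.9 − 2.388 = -0.488%.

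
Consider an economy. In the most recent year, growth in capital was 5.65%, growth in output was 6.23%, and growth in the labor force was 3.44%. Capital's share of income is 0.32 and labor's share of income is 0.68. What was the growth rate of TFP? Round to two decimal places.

TFP growth was 2.08%.

Labor's share = 1 − 0.32 = 0.68.
Capital: 0.32 × 5.65 = 1.808 pp.
The labor force: 0.68 × 3.44 = 2.3392 pp.
TFP growth = 6.23 − 4.1472 = 2.0828%.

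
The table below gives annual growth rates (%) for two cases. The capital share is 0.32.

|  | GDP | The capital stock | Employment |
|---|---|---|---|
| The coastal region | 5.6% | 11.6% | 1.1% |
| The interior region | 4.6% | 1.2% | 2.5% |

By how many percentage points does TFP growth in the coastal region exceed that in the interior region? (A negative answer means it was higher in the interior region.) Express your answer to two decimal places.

-1.38 percentage points

Labor's share = 1 − 0.32 = 0.68.
The coastal region: TFP = 5.6 − 3.712 − 0.748 = 1.14%.
The interior region: TFP = 4.6 − 0.384 − 1.7 = 2.516%.
Difference = 1.14 − (2.516) = -1.376 pp.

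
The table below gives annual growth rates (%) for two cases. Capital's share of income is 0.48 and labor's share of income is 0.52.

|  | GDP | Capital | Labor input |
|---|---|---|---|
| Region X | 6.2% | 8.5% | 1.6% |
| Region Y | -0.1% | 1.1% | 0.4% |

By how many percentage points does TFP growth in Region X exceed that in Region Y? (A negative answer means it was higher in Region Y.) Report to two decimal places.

Labor's share = 1 − 0.48 = 0.52.
Region X: TFP = 6.2 − 4.08 − 0.832 = 1.288%.
Region Y: TFP = -0.1 − 0.528 − 0.208 = -0.836%.
Difference = 1.288 − (-0.836) = 2.124 pp.

2.12 percentage points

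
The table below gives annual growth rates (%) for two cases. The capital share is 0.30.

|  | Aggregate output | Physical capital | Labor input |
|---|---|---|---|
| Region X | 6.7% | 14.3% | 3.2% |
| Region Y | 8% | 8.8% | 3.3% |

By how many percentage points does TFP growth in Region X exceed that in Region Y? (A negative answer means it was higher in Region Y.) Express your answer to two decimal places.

Labor's share = 1 − 0.3 = 0.7.
Region X: TFP = 6.7 − 4.29 − 2.24 = 0.17%.
Region Y: TFP = 8 − 2.64 − 2.31 = 3.05%.
Difference = 0.17 − (3.05) = -2.88 pp.

-2.88 percentage points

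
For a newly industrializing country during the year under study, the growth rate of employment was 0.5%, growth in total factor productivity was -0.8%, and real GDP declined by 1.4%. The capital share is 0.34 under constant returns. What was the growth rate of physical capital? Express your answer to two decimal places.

Labor's share = 1 − 0.34 = 0.66.
gY = gA + 0.66×0.5 + 0.34×g.
0.34×g = -1.4 + 0.8 − 0.33 = -0.93.
g = -0.93 / 0.34 = -2.7353%.

-2.74%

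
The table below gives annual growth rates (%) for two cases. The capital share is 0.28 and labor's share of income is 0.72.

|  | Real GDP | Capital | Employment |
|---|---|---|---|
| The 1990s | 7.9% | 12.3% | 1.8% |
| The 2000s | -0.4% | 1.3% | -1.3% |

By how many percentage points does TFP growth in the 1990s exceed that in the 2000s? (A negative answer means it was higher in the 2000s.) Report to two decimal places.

2.99 percentage points

Labor's share = 1 − 0.28 = 0.72.
The 1990s: TFP = 7.9 − 3.444 − 1.296 = 3.16%.
The 2000s: TFP = -0.4 − 0.364 + 0.936 = 0.172%.
Difference = 3.16 − (0.172) = 2.988 pp.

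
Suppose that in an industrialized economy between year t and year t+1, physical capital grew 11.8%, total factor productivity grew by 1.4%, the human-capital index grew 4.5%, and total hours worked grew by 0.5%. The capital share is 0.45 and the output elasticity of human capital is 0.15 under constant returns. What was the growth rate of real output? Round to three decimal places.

Labor's share = 1 − 0.45 − 0.15 = 0.4.
Physical capital: 0.45 × 11.8 = 5.31 pp.
The human-capital index: 0.15 × 4.5 = 0.675 pp.
Total hours worked: 0.4 × 0.5 = 0.2 pp.
Output growth = 1.4 + 6.185 = 7.585%.

7.585%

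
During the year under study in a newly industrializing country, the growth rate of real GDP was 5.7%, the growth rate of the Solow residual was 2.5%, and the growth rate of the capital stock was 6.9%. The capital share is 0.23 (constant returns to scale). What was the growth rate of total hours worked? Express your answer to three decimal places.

Labor's share = 1 − 0.23 = 0.77.
gY = gA + 0.23×6.9 + 0.77×g.
0.77×g = 5.7 − 2.5 − 1.587 = 1.613.
g = 1.613 / 0.77 = 2.09481%.

Total hours worked growth was 2.095%.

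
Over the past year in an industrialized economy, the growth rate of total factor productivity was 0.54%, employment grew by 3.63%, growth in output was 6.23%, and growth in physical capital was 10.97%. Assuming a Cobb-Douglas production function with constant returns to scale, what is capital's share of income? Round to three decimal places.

Capital's share of income is 0.281.

gY = gA + α·gK + (1−α)·gL, so gY − gA − gL = α(gK − gL).
6.23 − 0.54 − 3.63 = α × (10.97 − 3.63).
2.06 = 7.34 α, so α = 0.28065.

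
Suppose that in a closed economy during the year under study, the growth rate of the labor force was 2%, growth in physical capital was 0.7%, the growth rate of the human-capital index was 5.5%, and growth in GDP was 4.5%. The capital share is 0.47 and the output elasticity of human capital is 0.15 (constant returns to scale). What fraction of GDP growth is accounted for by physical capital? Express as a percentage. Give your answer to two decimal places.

Physical capital contributed 0.47 × 0.7 = 0.329 pp.
Share of growth = 0.329 / 4.5 × 100 = 7.3111%.

7.31%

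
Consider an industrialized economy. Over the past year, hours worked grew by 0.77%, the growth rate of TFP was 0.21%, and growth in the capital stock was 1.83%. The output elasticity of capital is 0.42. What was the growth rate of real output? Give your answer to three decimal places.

Labor's share = 1 − 0.42 = 0.58.
The capital stock: 0.42 × 1.83 = 0.7686 pp.
Hours worked: 0.58 × 0.77 = 0.4466 pp.
Output growth = 0.21 + 1.2152 = 1.4252%.

1.425%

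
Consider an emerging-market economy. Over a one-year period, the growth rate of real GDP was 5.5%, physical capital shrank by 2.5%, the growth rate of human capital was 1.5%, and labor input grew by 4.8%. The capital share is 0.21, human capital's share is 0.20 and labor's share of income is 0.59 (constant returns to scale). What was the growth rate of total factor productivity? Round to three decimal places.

Labor's share = 1 − 0.21 − 0.2 = 0.59.
Physical capital: 0.21 × (-2.5) = -0.525 pp.
Human capital: 0.2 × 1.5 = 0.3 pp.
Labor input: 0.59 × 4.8 = 2.832 pp.
TFP growth = 5.5 − 2.607 = 2.893%.

2.893%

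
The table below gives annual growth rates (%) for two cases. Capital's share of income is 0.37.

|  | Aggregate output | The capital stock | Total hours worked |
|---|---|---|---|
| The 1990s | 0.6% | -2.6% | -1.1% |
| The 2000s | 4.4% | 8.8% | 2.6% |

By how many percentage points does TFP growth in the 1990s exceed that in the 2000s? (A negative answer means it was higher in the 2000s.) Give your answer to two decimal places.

2.75 percentage points

Labor's share = 1 − 0.37 = 0.63.
The 1990s: TFP = 0.6 + 0.962 + 0.693 = 2.255%.
The 2000s: TFP = 4.4 − 3.256 − 1.638 = -0.494%.
Difference = 2.255 − (-0.494) = 2.749 pp.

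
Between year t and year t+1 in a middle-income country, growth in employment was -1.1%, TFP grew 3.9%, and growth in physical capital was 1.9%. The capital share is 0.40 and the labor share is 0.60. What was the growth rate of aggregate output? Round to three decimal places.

4.000%

Labor's share = 1 − 0.4 = 0.6.
Physical capital: 0.4 × 1.9 = 0.76 pp.
Employment: 0.6 × (-1.1) = -0.66 pp.
Output growth = 3.9 + 0.1 = 4%.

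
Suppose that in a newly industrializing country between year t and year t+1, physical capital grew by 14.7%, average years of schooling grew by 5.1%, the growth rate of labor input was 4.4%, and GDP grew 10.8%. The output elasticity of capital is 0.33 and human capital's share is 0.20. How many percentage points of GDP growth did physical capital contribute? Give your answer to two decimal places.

Contribution = share × growth = 0.33 × 14.7 = 4.851 pp.

4.85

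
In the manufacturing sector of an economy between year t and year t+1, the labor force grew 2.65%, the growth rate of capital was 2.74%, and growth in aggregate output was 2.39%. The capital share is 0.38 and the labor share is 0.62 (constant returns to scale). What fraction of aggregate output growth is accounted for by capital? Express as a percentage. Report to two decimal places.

Capital accounted for 43.56% of growth.

Capital contributed 0.38 × 2.74 = 1.0412 pp.
Share of growth = 1.0412 / 2.39 × 100 = 43.5649%.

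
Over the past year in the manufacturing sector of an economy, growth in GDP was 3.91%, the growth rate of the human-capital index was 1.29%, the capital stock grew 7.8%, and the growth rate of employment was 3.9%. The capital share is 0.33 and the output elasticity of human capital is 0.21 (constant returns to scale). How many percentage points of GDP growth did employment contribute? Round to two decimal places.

1.79 pp

Labor's share = 1 − 0.33 − 0.21 = 0.46.
Contribution = share × growth = 0.46 × 3.9 = 1.794 pp.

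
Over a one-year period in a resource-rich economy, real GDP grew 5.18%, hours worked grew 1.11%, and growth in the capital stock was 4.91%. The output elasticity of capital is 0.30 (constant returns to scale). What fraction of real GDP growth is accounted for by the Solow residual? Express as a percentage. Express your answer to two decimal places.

56.56%

Labor's share = 1 − 0.3 = 0.7.
The capital stock: 0.3 × 4.91 = 1.473 pp.
Hours worked: 0.7 × 1.11 = 0.777 pp.
TFP growth = 5.18 − 2.25 = 2.93%.
TFP share of growth = 2.93 / 5.18 × 100 = 56.5637%.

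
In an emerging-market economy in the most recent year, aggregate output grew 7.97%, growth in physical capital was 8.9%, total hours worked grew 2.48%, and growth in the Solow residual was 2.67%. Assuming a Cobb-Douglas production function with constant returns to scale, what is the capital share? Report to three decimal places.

gY = gA + α·gK + (1−α)·gL, so gY − gA − gL = α(gK − gL).
7.97 − 2.67 − 2.48 = α × (8.9 − 2.48).
2.82 = 6.42 α, so α = 0.43925.

α = 0.439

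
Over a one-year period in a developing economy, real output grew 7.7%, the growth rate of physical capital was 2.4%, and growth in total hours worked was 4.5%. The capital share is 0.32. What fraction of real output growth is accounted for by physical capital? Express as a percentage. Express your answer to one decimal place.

10.0%

Physical capital contributed 0.32 × 2.4 = 0.768 pp.
Share of growth = 0.768 / 7.7 × 100 = 9.974%.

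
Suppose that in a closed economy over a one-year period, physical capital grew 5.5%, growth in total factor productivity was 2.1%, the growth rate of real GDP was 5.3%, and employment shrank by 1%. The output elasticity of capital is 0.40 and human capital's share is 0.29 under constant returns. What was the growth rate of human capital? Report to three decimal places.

4.517%

Labor's share = 1 − 0.4 − 0.29 = 0.31.
gY = gA + 0.4×5.5 + 0.31×(-1) + 0.29×g.
0.29×g = 5.3 − 2.1 − 1.89 = 1.31.
g = 1.31 / 0.29 = 4.51724%.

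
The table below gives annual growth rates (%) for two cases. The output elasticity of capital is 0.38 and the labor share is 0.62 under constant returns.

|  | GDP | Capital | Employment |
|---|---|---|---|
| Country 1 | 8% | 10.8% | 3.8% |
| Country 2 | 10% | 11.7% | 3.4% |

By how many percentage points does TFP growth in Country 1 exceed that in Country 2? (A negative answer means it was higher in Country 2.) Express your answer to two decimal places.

Labor's share = 1 − 0.38 = 0.62.
Country 1: TFP = 8 − 4.104 − 2.356 = 1.54%.
Country 2: TFP = 10 − 4.446 − 2.108 = 3.446%.
Difference = 1.54 − (3.446) = -1.906 pp.

-1.91 percentage points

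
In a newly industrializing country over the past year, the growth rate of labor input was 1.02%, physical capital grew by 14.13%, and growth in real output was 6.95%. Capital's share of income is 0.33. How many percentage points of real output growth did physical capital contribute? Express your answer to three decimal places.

4.663

Contribution = share × growth = 0.33 × 14.13 = 4.6629 pp.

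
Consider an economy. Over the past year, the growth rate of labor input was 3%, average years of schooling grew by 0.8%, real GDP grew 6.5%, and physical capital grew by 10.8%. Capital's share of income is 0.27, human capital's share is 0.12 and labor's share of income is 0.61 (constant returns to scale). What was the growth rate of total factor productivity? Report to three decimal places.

Labor's share = 1 − 0.27 − 0.12 = 0.61.
Physical capital: 0.27 × 10.8 = 2.916 pp.
Average years of schooling: 0.12 × 0.8 = 0.096 pp.
Labor input: 0.61 × 3 = 1.83 pp.
TFP growth = 6.5 − 4.842 = 1.658%.

Total factor productivity grew 1.658%.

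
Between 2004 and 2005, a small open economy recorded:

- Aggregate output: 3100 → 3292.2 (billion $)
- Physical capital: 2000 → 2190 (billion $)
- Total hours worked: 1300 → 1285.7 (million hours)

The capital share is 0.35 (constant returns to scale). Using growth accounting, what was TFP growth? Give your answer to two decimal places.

Aggregate output growth = (3292.2 − 3100) / 3100 = 6.2%.
Physical capital growth = (2190 − 2000) / 2000 = 9.5%.
Total hours worked growth = (1285.7 − 1300) / 1300 = -1.1%.
Labor's share = 1 − 0.35 = 0.65.
Physical capital: 0.35 × 9.5 = 3.325 pp.
Total hours worked: 0.65 × (-1.1) = -0.715 pp.
TFP growth = 6.2 − 2.61 = 3.59%.

TFP growth was 3.59%.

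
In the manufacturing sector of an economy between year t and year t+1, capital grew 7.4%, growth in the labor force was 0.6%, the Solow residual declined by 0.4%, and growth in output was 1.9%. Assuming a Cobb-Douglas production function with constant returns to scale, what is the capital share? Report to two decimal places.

gY = gA + α·gK + (1−α)·gL, so gY − gA − gL = α(gK − gL).
1.9 + 0.4 − 0.6 = α × (7.4 − 0.6).
1.7 = 6.8 α, so α = 0.25.

0.25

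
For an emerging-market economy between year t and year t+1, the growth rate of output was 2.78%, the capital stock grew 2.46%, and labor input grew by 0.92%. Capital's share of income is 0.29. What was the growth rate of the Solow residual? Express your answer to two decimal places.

1.41%

Labor's share = 1 − 0.29 = 0.71.
The capital stock: 0.29 × 2.46 = 0.7134 pp.
Labor input: 0.71 × 0.92 = 0.6532 pp.
TFP growth = 2.78 − 1.3666 = 1.4134%.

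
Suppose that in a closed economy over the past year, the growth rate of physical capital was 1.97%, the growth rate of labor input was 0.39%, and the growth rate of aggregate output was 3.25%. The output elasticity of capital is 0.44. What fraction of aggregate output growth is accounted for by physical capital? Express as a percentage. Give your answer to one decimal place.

Physical capital accounted for 26.7% of growth.

Physical capital contributed 0.44 × 1.97 = 0.8668 pp.
Share of growth = 0.8668 / 3.25 × 100 = 26.671%.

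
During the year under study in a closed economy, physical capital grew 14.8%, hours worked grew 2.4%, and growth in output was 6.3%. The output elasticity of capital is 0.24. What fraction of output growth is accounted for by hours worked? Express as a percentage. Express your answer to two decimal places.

Hours worked accounted for 28.95% of growth.

Labor's share = 1 − 0.24 = 0.76.
Hours worked contributed 0.76 × 2.4 = 1.824 pp.
Share of growth = 1.824 / 6.3 × 100 = 28.9524%.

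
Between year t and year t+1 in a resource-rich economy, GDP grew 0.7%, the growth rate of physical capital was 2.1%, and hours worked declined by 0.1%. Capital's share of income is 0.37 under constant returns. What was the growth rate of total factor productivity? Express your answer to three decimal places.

Labor's share = 1 − 0.37 = 0.63.
Physical capital: 0.37 × 2.1 = 0.777 pp.
Hours worked: 0.63 × (-0.1) = -0.063 pp.
TFP growth = 0.7 − 0.714 = -0.014%.

-0.014%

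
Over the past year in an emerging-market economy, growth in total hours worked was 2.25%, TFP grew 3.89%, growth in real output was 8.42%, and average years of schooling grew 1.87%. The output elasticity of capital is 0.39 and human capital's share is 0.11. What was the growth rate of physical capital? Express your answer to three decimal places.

Labor's share = 1 − 0.39 − 0.11 = 0.5.
gY = gA + 0.11×1.87 + 0.5×2.25 + 0.39×g.
0.39×g = 8.42 − 3.89 − 1.3307 = 3.1993.
g = 3.1993 / 0.39 = 8.20333%.

8.203%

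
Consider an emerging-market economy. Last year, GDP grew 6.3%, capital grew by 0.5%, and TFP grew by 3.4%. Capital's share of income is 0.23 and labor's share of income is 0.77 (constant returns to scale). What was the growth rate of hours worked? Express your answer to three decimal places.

Hours worked grew 3.617%.

Labor's share = 1 − 0.23 = 0.77.
gY = gA + 0.23×0.5 + 0.77×g.
0.77×g = 6.3 − 3.4 − 0.115 = 2.785.
g = 2.785 / 0.77 = 3.61688%.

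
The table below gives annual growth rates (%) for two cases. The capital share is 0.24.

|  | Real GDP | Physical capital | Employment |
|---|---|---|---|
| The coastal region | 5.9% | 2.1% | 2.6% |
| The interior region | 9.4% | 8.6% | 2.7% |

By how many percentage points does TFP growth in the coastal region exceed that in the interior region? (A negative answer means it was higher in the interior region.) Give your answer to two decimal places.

Labor's share = 1 − 0.24 = 0.76.
The coastal region: TFP = 5.9 − 0.504 − 1.976 = 3.42%.
The interior region: TFP = 9.4 − 2.064 − 2.052 = 5.284%.
Difference = 3.42 − (5.284) = -1.864 pp.

-1.86 percentage points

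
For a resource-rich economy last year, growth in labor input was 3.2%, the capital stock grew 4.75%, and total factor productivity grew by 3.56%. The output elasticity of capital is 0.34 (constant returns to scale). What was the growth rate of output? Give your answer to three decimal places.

Labor's share = 1 − 0.34 = 0.66.
The capital stock: 0.34 × 4.75 = 1.615 pp.
Labor input: 0.66 × 3.2 = 2.112 pp.
Output growth = 3.56 + 3.727 = 7.287%.

Output grew 7.287%.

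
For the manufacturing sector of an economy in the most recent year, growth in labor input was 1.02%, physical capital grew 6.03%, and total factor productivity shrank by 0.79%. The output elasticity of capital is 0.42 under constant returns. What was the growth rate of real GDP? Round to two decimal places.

Labor's share = 1 − 0.42 = 0.58.
Physical capital: 0.42 × 6.03 = 2.5326 pp.
Labor input: 0.58 × 1.02 = 0.5916 pp.
Output growth = -0.79 + 3.1242 = 2.3342%.

Real GDP growth was 2.33%.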